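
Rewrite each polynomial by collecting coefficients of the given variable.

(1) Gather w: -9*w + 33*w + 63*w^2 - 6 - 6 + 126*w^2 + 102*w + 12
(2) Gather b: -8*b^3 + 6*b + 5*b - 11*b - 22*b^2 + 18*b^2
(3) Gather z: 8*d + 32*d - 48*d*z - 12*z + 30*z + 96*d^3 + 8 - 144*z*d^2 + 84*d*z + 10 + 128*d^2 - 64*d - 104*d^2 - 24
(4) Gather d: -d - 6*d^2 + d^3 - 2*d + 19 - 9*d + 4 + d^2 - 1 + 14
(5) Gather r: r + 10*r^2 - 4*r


(1) = 189*w^2 + 126*w
(2) = -8*b^3 - 4*b^2
(3) = 96*d^3 + 24*d^2 - 24*d + z*(-144*d^2 + 36*d + 18) - 6
(4) = d^3 - 5*d^2 - 12*d + 36
(5) = 10*r^2 - 3*r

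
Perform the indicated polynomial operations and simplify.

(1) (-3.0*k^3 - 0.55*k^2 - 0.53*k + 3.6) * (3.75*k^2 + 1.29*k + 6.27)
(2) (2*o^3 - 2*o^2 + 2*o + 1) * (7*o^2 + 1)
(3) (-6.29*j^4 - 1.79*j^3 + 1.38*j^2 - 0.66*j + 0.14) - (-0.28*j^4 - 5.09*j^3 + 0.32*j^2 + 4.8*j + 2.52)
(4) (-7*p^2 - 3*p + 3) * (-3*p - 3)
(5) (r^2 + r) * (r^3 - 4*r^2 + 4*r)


(1) = -11.25*k^5 - 5.9325*k^4 - 21.507*k^3 + 9.3678*k^2 + 1.3209*k + 22.572
(2) = 14*o^5 - 14*o^4 + 16*o^3 + 5*o^2 + 2*o + 1
(3) = -6.01*j^4 + 3.3*j^3 + 1.06*j^2 - 5.46*j - 2.38
(4) = 21*p^3 + 30*p^2 - 9
(5) = r^5 - 3*r^4 + 4*r^2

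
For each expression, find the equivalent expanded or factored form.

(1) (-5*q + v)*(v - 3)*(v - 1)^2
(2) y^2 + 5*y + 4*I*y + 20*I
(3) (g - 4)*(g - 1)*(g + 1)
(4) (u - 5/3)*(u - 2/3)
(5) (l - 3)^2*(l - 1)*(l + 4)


(1) = -5*q*v^3 + 25*q*v^2 - 35*q*v + 15*q + v^4 - 5*v^3 + 7*v^2 - 3*v
(2) = (y + 5)*(y + 4*I)
(3) = g^3 - 4*g^2 - g + 4
(4) = u^2 - 7*u/3 + 10/9
(5) = l^4 - 3*l^3 - 13*l^2 + 51*l - 36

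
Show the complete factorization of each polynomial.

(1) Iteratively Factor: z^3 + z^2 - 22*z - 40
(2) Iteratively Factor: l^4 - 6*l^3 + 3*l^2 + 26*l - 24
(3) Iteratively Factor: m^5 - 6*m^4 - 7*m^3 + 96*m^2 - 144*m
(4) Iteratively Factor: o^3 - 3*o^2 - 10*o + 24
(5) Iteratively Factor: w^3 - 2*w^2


(1) = (z + 4)*(z^2 - 3*z - 10) = (z + 2)*(z + 4)*(z - 5)
(2) = (l - 1)*(l^3 - 5*l^2 - 2*l + 24) = (l - 4)*(l - 1)*(l^2 - l - 6) = (l - 4)*(l - 3)*(l - 1)*(l + 2)
(3) = (m - 3)*(m^4 - 3*m^3 - 16*m^2 + 48*m) = m*(m - 3)*(m^3 - 3*m^2 - 16*m + 48) = m*(m - 3)*(m + 4)*(m^2 - 7*m + 12) = m*(m - 4)*(m - 3)*(m + 4)*(m - 3)
(4) = (o - 4)*(o^2 + o - 6) = (o - 4)*(o - 2)*(o + 3)
(5) = (w - 2)*(w^2) = w*(w - 2)*(w)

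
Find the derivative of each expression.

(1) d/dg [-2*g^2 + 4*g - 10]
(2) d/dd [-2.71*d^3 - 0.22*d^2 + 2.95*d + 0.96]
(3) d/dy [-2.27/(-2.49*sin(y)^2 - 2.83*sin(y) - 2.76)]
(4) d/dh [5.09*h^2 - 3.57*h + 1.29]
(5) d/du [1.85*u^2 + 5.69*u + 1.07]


(1) = 4 - 4*g
(2) = -8.13*d^2 - 0.44*d + 2.95
(3) = -(11.3046*sin(y) + 6.4241)*cos(y)/(2.49*sin(y)^2 + 2.83*sin(y) + 2.76)^2
(4) = 10.18*h - 3.57
(5) = 3.7*u + 5.69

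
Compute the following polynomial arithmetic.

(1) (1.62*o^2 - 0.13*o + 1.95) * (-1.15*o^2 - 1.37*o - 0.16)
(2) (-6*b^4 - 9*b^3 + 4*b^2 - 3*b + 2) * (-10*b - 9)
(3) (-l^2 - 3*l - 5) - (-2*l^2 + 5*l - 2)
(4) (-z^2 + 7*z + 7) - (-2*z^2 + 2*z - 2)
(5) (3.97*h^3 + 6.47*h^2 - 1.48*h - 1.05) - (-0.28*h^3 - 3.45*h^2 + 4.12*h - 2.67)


(1) = -1.863*o^4 - 2.0699*o^3 - 2.3236*o^2 - 2.6507*o - 0.312
(2) = 60*b^5 + 144*b^4 + 41*b^3 - 6*b^2 + 7*b - 18
(3) = l^2 - 8*l - 3
(4) = z^2 + 5*z + 9
(5) = 4.25*h^3 + 9.92*h^2 - 5.6*h + 1.62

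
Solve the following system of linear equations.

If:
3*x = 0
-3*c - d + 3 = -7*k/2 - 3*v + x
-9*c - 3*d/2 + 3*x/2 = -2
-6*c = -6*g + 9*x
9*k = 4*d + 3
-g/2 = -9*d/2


Then:
c = 12/55
d = 4/165
g = 12/55
k = 511/1485
v = -10471/8910
x = 0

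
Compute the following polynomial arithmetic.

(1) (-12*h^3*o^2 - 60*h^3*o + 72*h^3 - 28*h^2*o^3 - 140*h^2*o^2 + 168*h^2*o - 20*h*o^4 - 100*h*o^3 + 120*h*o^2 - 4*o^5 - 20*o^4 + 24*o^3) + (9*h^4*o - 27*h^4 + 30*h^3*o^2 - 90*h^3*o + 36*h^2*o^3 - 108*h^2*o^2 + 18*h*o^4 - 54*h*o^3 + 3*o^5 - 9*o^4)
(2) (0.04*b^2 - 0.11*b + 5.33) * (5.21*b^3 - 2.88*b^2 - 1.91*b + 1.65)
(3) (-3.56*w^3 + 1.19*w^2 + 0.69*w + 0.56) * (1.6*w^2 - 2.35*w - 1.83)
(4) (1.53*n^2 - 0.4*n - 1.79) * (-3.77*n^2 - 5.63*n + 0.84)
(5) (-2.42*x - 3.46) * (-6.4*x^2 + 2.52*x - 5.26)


(1) = 9*h^4*o - 27*h^4 + 18*h^3*o^2 - 150*h^3*o + 72*h^3 + 8*h^2*o^3 - 248*h^2*o^2 + 168*h^2*o - 2*h*o^4 - 154*h*o^3 + 120*h*o^2 - o^5 - 29*o^4 + 24*o^3
(2) = 0.2084*b^5 - 0.6883*b^4 + 28.0097*b^3 - 15.0743*b^2 - 10.3618*b + 8.7945
(3) = -5.696*w^5 + 10.27*w^4 + 4.8223*w^3 - 2.9032*w^2 - 2.5787*w - 1.0248
(4) = -5.7681*n^4 - 7.1059*n^3 + 10.2855*n^2 + 9.7417*n - 1.5036
(5) = 15.488*x^3 + 16.0456*x^2 + 4.01*x + 18.1996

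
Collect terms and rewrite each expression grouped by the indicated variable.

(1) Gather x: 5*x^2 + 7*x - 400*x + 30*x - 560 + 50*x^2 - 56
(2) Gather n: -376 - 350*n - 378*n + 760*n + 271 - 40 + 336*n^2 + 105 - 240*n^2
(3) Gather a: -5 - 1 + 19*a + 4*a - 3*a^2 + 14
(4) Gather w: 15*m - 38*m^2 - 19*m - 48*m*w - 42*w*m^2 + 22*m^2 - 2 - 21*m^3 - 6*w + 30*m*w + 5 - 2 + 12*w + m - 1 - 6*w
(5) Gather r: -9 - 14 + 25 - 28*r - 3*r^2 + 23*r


(1) = 55*x^2 - 363*x - 616
(2) = 96*n^2 + 32*n - 40
(3) = -3*a^2 + 23*a + 8
(4) = -21*m^3 - 16*m^2 - 3*m + w*(-42*m^2 - 18*m)
(5) = -3*r^2 - 5*r + 2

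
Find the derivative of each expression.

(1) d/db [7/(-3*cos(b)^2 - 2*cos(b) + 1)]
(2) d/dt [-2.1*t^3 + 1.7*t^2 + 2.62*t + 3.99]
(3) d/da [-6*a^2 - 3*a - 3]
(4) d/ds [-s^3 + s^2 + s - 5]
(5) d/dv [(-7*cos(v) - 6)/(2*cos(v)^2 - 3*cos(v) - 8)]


(1) = -14*(3*cos(b) + 1)*sin(b)/(3*cos(b)^2 + 2*cos(b) - 1)^2
(2) = -6.3*t^2 + 3.4*t + 2.62
(3) = -12*a - 3
(4) = -3*s^2 + 2*s + 1
(5) = (14*sin(v)^2 - 24*cos(v) - 52)*sin(v)/(3*cos(v) - cos(2*v) + 7)^2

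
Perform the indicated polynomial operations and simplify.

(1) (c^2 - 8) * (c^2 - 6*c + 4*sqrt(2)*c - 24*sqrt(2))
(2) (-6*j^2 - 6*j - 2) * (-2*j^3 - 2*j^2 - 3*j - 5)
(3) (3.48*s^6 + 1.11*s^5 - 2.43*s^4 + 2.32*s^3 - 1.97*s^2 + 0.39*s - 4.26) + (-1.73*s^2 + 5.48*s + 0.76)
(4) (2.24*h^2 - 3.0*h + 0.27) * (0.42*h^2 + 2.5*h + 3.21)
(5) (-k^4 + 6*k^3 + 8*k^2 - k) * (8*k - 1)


(1) = c^4 - 6*c^3 + 4*sqrt(2)*c^3 - 24*sqrt(2)*c^2 - 8*c^2 - 32*sqrt(2)*c + 48*c + 192*sqrt(2)
(2) = 12*j^5 + 24*j^4 + 34*j^3 + 52*j^2 + 36*j + 10
(3) = 3.48*s^6 + 1.11*s^5 - 2.43*s^4 + 2.32*s^3 - 3.7*s^2 + 5.87*s - 3.5
(4) = 0.9408*h^4 + 4.34*h^3 - 0.1962*h^2 - 8.955*h + 0.8667
(5) = -8*k^5 + 49*k^4 + 58*k^3 - 16*k^2 + k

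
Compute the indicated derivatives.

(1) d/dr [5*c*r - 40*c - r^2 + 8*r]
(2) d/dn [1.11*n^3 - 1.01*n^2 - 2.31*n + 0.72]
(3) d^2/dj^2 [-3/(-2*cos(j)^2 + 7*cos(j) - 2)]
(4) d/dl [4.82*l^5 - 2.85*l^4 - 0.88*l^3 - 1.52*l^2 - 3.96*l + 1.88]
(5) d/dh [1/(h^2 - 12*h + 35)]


(1) = 5*c - 2*r + 8
(2) = 3.33*n^2 - 2.02*n - 2.31
(3) = 3*(16*sin(j)^4 - 41*sin(j)^2 + 133*cos(j)/2 - 21*cos(3*j)/2 - 65)/(2*sin(j)^2 + 7*cos(j) - 4)^3
(4) = 24.1*l^4 - 11.4*l^3 - 2.64*l^2 - 3.04*l - 3.96
(5) = 2*(6 - h)/(h^2 - 12*h + 35)^2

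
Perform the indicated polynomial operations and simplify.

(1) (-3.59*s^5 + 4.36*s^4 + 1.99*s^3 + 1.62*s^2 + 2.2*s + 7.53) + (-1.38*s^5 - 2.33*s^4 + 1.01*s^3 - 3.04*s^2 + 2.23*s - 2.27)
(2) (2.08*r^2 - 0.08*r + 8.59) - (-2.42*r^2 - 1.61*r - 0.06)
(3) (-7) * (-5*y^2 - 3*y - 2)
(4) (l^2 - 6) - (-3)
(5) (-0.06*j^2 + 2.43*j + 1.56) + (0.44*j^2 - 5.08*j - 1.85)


(1) = -4.97*s^5 + 2.03*s^4 + 3.0*s^3 - 1.42*s^2 + 4.43*s + 5.26
(2) = 4.5*r^2 + 1.53*r + 8.65
(3) = 35*y^2 + 21*y + 14
(4) = l^2 - 3
(5) = 0.38*j^2 - 2.65*j - 0.29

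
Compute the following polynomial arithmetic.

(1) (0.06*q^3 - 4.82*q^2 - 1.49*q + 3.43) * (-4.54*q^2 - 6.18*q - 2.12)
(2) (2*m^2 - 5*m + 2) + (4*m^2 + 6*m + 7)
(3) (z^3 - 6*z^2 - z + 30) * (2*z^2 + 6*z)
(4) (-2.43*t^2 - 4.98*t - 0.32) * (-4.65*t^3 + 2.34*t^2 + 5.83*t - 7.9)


(1) = -0.2724*q^5 + 21.512*q^4 + 36.425*q^3 + 3.8544*q^2 - 18.0386*q - 7.2716
(2) = 6*m^2 + m + 9
(3) = 2*z^5 - 6*z^4 - 38*z^3 + 54*z^2 + 180*z
(4) = 11.2995*t^5 + 17.4708*t^4 - 24.3321*t^3 - 10.5852*t^2 + 37.4764*t + 2.528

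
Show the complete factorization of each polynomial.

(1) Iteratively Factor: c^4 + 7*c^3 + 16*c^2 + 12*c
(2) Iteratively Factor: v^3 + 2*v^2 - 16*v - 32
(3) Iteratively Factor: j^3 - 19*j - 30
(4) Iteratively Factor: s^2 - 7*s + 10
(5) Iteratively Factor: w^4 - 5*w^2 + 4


(1) = (c + 3)*(c^3 + 4*c^2 + 4*c) = c*(c + 3)*(c^2 + 4*c + 4) = c*(c + 2)*(c + 3)*(c + 2)
(2) = (v + 4)*(v^2 - 2*v - 8) = (v + 2)*(v + 4)*(v - 4)
(3) = (j + 2)*(j^2 - 2*j - 15) = (j + 2)*(j + 3)*(j - 5)
(4) = (s - 2)*(s - 5)
(5) = (w - 2)*(w^3 + 2*w^2 - w - 2) = (w - 2)*(w - 1)*(w^2 + 3*w + 2) = (w - 2)*(w - 1)*(w + 2)*(w + 1)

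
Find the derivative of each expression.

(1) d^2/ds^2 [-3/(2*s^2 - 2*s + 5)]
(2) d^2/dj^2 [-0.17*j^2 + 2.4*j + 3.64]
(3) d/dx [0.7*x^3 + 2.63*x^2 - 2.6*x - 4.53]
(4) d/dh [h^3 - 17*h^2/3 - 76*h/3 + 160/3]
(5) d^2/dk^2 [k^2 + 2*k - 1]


(1) = 12*(2*s^2 - 2*s - 2*(2*s - 1)^2 + 5)/(2*s^2 - 2*s + 5)^3
(2) = -0.340000000000000
(3) = 2.1*x^2 + 5.26*x - 2.6
(4) = 3*h^2 - 34*h/3 - 76/3
(5) = 2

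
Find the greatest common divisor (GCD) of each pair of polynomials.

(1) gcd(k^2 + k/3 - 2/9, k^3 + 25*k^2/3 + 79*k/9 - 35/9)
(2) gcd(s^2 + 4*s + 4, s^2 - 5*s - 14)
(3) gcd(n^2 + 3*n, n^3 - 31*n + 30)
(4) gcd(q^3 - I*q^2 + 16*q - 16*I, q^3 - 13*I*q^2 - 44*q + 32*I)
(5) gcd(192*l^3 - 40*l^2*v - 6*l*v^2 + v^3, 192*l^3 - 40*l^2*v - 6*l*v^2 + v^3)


(1) = gcd((k - 1/3)*(k + 2/3), (k - 1/3)*(k + 5/3)*(k + 7)) = k - 1/3
(2) = s + 2
(3) = 1
(4) = q^2 - 5*I*q - 4
(5) = 192*l^3 - 40*l^2*v - 6*l*v^2 + v^3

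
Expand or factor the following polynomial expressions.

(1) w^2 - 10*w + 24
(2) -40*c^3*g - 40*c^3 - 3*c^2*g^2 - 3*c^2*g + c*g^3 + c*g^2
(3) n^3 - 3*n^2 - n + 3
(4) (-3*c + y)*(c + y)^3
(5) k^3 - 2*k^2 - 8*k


(1) = (w - 6)*(w - 4)
(2) = (-8*c + g)*(5*c + g)*(c*g + c)
(3) = (n - 3)*(n - 1)*(n + 1)
(4) = -3*c^4 - 8*c^3*y - 6*c^2*y^2 + y^4
(5) = k*(k - 4)*(k + 2)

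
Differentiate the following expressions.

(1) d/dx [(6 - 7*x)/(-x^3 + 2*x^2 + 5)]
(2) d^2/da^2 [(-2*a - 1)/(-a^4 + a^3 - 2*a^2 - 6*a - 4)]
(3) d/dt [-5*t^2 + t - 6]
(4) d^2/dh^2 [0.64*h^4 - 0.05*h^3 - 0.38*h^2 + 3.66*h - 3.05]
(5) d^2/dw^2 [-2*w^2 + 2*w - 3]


(1) = (7*x^3 - 14*x^2 - x*(3*x - 4)*(7*x - 6) - 35)/(-x^3 + 2*x^2 + 5)^2
(2) = 2*((2*a + 1)*(4*a^3 - 3*a^2 + 4*a + 6)^2 + (-8*a^3 + 6*a^2 - 8*a - (2*a + 1)*(6*a^2 - 3*a + 2) - 12)*(a^4 - a^3 + 2*a^2 + 6*a + 4))/(a^4 - a^3 + 2*a^2 + 6*a + 4)^3
(3) = 1 - 10*t
(4) = 7.68*h^2 - 0.3*h - 0.76
(5) = -4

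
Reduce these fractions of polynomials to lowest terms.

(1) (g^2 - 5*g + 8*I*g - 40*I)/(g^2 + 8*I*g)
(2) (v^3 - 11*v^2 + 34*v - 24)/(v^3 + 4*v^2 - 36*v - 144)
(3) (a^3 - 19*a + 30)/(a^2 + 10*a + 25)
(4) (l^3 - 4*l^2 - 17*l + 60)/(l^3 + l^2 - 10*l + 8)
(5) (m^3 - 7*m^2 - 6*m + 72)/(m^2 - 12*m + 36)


(1) = (g - 5)/g
(2) = (v^2 - 5*v + 4)/(v^2 + 10*v + 24)
(3) = (a^2 - 5*a + 6)/(a + 5)
(4) = (l^2 - 8*l + 15)/(l^2 - 3*l + 2)
(5) = (m^2 - m - 12)/(m - 6)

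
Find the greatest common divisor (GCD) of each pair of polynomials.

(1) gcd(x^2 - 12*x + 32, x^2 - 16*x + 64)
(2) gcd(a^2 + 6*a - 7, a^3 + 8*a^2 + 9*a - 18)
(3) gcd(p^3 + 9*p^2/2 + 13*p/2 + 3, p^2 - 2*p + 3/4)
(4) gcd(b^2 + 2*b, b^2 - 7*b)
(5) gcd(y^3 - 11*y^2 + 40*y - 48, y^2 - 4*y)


(1) = gcd((x - 8)*(x - 4), (x - 8)^2) = x - 8
(2) = gcd((a - 1)*(a + 7), (a - 1)*(a + 3)*(a + 6)) = a - 1
(3) = 1
(4) = gcd(b*(b + 2), b*(b - 7)) = b
(5) = gcd((y - 4)^2*(y - 3), y*(y - 4)) = y - 4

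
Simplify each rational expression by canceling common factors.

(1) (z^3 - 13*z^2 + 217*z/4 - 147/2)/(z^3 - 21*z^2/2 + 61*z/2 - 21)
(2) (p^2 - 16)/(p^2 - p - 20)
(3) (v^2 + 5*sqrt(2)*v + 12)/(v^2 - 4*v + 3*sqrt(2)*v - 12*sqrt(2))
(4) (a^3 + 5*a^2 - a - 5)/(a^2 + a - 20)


(1) = (2*z - 7)/(2*z - 2)
(2) = (p - 4)/(p - 5)
(3) = (v + 2*sqrt(2))/(v - 4)
(4) = (a^2 - 1)/(a - 4)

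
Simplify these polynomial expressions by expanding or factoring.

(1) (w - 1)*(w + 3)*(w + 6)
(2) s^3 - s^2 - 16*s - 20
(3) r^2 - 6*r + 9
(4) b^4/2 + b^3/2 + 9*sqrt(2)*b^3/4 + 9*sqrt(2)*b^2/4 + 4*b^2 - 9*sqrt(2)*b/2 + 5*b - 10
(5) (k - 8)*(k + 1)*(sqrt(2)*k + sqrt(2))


(1) = w^3 + 8*w^2 + 9*w - 18
(2) = (s - 5)*(s + 2)^2
(3) = (r - 3)^2
(4) = (b/2 + 1)*(b - 1)*(b + 2*sqrt(2))*(b + 5*sqrt(2)/2)
(5) = sqrt(2)*k^3 - 6*sqrt(2)*k^2 - 15*sqrt(2)*k - 8*sqrt(2)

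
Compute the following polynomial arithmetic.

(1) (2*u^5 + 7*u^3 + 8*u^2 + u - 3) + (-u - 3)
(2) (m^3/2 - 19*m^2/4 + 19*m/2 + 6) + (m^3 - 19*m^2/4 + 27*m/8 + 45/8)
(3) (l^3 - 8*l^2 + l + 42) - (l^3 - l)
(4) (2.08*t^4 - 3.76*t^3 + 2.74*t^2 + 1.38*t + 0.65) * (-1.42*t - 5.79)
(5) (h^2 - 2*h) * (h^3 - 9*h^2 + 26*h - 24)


(1) = 2*u^5 + 7*u^3 + 8*u^2 - 6
(2) = 3*m^3/2 - 19*m^2/2 + 103*m/8 + 93/8
(3) = -8*l^2 + 2*l + 42
(4) = -2.9536*t^5 - 6.704*t^4 + 17.8796*t^3 - 17.8242*t^2 - 8.9132*t - 3.7635
(5) = h^5 - 11*h^4 + 44*h^3 - 76*h^2 + 48*h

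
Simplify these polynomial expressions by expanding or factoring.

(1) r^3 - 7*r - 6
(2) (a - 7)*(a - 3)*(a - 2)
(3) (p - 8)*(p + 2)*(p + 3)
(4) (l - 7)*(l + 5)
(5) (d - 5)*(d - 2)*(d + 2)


(1) = (r - 3)*(r + 1)*(r + 2)
(2) = a^3 - 12*a^2 + 41*a - 42
(3) = p^3 - 3*p^2 - 34*p - 48
(4) = l^2 - 2*l - 35
(5) = d^3 - 5*d^2 - 4*d + 20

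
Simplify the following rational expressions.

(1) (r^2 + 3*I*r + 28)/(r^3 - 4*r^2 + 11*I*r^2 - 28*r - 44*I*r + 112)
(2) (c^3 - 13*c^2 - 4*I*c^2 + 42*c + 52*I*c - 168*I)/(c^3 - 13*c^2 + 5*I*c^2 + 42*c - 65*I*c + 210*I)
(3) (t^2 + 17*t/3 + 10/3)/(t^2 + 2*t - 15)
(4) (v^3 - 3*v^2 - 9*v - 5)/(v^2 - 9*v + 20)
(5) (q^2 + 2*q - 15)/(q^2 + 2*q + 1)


(1) = (r - 4*I)/(r^2 + r*(-4 + 4*I) - 16*I)
(2) = (c - 4*I)/(c + 5*I)
(3) = (3*t + 2)/(3*t - 9)
(4) = (v^2 + 2*v + 1)/(v - 4)
(5) = (q^2 + 2*q - 15)/(q^2 + 2*q + 1)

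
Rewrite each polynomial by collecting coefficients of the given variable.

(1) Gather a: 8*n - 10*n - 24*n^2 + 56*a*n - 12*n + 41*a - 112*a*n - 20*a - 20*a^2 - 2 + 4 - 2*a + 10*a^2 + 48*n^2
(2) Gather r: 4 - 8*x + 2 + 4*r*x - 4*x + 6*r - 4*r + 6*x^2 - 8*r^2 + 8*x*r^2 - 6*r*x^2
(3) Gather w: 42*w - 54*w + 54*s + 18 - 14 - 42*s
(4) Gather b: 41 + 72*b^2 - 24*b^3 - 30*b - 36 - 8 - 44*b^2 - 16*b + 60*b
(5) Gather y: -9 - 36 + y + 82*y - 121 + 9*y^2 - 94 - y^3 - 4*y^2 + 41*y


(1) = -10*a^2 + a*(19 - 56*n) + 24*n^2 - 14*n + 2
(2) = r^2*(8*x - 8) + r*(-6*x^2 + 4*x + 2) + 6*x^2 - 12*x + 6
(3) = 12*s - 12*w + 4
(4) = -24*b^3 + 28*b^2 + 14*b - 3
(5) = -y^3 + 5*y^2 + 124*y - 260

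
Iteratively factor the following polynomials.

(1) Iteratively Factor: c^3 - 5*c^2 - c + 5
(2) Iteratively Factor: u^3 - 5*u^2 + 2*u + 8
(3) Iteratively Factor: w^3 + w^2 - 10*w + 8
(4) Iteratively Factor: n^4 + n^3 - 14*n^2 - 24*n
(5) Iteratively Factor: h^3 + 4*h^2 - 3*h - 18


(1) = (c - 1)*(c^2 - 4*c - 5) = (c - 1)*(c + 1)*(c - 5)
(2) = (u - 4)*(u^2 - u - 2) = (u - 4)*(u - 2)*(u + 1)
(3) = (w + 4)*(w^2 - 3*w + 2) = (w - 2)*(w + 4)*(w - 1)
(4) = (n - 4)*(n^3 + 5*n^2 + 6*n) = n*(n - 4)*(n^2 + 5*n + 6) = n*(n - 4)*(n + 2)*(n + 3)
(5) = (h - 2)*(h^2 + 6*h + 9) = (h - 2)*(h + 3)*(h + 3)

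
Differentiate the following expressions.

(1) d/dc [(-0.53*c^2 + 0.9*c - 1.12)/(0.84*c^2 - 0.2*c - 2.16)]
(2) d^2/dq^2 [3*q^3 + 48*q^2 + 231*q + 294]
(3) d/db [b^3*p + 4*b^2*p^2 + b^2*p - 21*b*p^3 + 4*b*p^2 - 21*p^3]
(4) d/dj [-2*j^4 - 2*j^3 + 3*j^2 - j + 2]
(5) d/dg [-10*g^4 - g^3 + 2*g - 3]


(1) = (-0.65*c^2 + 4.1712*c - 2.168)/(0.7056*c^4 - 0.336*c^3 - 3.5888*c^2 + 0.864*c + 4.6656)
(2) = 18*q + 96
(3) = p*(3*b^2 + 8*b*p + 2*b - 21*p^2 + 4*p)
(4) = -8*j^3 - 6*j^2 + 6*j - 1
(5) = -40*g^3 - 3*g^2 + 2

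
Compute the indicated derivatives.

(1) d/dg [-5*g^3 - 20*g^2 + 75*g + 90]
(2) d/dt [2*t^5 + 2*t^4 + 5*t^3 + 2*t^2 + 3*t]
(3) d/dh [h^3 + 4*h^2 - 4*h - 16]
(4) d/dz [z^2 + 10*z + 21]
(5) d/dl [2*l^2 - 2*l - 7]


(1) = -15*g^2 - 40*g + 75
(2) = 10*t^4 + 8*t^3 + 15*t^2 + 4*t + 3
(3) = 3*h^2 + 8*h - 4
(4) = 2*z + 10
(5) = 4*l - 2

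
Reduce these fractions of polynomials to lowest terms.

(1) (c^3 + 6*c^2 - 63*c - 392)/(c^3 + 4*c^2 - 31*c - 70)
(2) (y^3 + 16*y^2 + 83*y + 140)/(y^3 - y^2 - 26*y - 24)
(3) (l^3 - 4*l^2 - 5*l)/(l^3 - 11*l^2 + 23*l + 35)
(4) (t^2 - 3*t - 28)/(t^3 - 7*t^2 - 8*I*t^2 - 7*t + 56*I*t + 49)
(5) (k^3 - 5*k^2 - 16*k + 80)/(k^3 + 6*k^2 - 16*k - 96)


(1) = (c^2 - c - 56)/(c^2 - 3*c - 10)
(2) = (y^2 + 12*y + 35)/(y^2 - 5*y - 6)
(3) = l/(l - 7)
(4) = (t + 4)/(t^2 - 8*I*t - 7)
(5) = (k - 5)/(k + 6)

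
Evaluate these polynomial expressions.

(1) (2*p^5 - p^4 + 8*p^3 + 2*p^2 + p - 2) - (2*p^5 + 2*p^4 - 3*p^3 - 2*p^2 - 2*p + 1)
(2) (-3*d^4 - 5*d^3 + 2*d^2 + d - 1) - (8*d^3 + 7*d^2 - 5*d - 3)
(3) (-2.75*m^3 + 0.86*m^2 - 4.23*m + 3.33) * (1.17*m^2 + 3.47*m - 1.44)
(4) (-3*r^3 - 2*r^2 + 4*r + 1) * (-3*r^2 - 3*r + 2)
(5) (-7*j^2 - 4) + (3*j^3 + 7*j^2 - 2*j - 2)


(1) = -3*p^4 + 11*p^3 + 4*p^2 + 3*p - 3
(2) = -3*d^4 - 13*d^3 - 5*d^2 + 6*d + 2
(3) = -3.2175*m^5 - 8.5363*m^4 + 1.9951*m^3 - 12.0204*m^2 + 17.6463*m - 4.7952
(4) = 9*r^5 + 15*r^4 - 12*r^3 - 19*r^2 + 5*r + 2
(5) = 3*j^3 - 2*j - 6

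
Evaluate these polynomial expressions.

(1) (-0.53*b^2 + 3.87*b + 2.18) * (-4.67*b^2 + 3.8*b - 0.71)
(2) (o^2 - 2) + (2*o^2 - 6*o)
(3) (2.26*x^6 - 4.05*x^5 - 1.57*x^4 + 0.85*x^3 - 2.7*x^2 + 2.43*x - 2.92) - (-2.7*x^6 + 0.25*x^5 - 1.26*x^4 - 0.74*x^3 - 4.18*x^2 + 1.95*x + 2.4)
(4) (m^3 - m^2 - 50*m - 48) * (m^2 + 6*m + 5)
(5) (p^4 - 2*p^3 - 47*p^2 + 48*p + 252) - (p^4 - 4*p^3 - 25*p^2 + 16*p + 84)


(1) = 2.4751*b^4 - 20.0869*b^3 + 4.9017*b^2 + 5.5363*b - 1.5478
(2) = 3*o^2 - 6*o - 2
(3) = 4.96*x^6 - 4.3*x^5 - 0.31*x^4 + 1.59*x^3 + 1.48*x^2 + 0.48*x - 5.32
(4) = m^5 + 5*m^4 - 51*m^3 - 353*m^2 - 538*m - 240
(5) = 2*p^3 - 22*p^2 + 32*p + 168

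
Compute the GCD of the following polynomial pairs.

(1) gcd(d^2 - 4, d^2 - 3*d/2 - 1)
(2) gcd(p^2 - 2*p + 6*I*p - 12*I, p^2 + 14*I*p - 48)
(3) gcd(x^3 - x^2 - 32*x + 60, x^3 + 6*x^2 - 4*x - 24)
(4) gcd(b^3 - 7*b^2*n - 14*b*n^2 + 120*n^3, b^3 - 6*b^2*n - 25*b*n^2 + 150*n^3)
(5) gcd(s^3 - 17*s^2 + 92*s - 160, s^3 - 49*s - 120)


(1) = gcd((d - 2)*(d + 2), (d - 2)*(d + 1/2)) = d - 2
(2) = gcd((p - 2)*(p + 6*I), (p + 6*I)*(p + 8*I)) = p + 6*I
(3) = gcd((x - 5)*(x - 2)*(x + 6), (x - 2)*(x + 2)*(x + 6)) = x^2 + 4*x - 12
(4) = b^2 - 11*b*n + 30*n^2
(5) = gcd((s - 8)*(s - 5)*(s - 4), (s - 8)*(s + 3)*(s + 5)) = s - 8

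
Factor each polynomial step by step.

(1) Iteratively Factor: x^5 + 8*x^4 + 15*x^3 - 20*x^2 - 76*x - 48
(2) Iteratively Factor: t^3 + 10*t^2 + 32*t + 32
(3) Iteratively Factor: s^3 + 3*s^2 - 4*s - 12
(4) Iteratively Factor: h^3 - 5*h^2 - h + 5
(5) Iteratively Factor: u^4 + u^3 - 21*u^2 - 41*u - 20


(1) = (x + 4)*(x^4 + 4*x^3 - x^2 - 16*x - 12) = (x - 2)*(x + 4)*(x^3 + 6*x^2 + 11*x + 6) = (x - 2)*(x + 3)*(x + 4)*(x^2 + 3*x + 2) = (x - 2)*(x + 1)*(x + 3)*(x + 4)*(x + 2)
(2) = (t + 2)*(t^2 + 8*t + 16) = (t + 2)*(t + 4)*(t + 4)
(3) = (s - 2)*(s^2 + 5*s + 6) = (s - 2)*(s + 2)*(s + 3)
(4) = (h - 1)*(h^2 - 4*h - 5) = (h - 1)*(h + 1)*(h - 5)
(5) = (u + 1)*(u^3 - 21*u - 20) = (u - 5)*(u + 1)*(u^2 + 5*u + 4) = (u - 5)*(u + 1)*(u + 4)*(u + 1)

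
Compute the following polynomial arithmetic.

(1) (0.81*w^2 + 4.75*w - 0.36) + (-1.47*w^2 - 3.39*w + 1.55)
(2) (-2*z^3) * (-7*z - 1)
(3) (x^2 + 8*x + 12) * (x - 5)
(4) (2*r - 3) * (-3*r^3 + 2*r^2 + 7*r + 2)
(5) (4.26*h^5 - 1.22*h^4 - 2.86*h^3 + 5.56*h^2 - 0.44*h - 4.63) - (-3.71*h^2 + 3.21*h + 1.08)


(1) = -0.66*w^2 + 1.36*w + 1.19
(2) = 14*z^4 + 2*z^3
(3) = x^3 + 3*x^2 - 28*x - 60
(4) = -6*r^4 + 13*r^3 + 8*r^2 - 17*r - 6
(5) = 4.26*h^5 - 1.22*h^4 - 2.86*h^3 + 9.27*h^2 - 3.65*h - 5.71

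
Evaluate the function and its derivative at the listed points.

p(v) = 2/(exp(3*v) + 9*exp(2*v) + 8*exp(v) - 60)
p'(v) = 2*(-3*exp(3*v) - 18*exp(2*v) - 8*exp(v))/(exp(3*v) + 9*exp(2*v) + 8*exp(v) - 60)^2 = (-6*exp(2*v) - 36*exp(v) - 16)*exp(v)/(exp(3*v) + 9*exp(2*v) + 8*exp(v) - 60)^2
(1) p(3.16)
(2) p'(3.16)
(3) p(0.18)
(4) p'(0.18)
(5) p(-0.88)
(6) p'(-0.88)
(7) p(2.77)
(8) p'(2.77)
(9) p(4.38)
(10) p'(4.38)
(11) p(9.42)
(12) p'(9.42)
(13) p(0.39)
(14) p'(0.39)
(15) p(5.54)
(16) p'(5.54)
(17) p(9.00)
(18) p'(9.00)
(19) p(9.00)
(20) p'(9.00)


(1) = 0.00
(2) = -0.00
(3) = -0.06
(4) = -0.06
(5) = -0.04
(6) = -0.00
(7) = 0.00
(8) = -0.00
(9) = 0.00
(10) = -0.00
(11) = 0.00
(12) = -0.00
(13) = -0.08
(14) = -0.19
(15) = 0.00
(16) = -0.00
(17) = 0.00
(18) = -0.00
(19) = 0.00
(20) = -0.00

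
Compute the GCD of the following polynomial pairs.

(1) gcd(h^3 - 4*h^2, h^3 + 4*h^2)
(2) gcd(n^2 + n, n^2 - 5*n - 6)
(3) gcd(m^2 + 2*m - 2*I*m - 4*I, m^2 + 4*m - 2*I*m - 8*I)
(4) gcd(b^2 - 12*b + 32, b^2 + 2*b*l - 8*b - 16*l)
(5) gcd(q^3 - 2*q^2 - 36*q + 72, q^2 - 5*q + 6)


(1) = h^2
(2) = gcd(n*(n + 1), (n - 6)*(n + 1)) = n + 1
(3) = gcd((m + 2)*(m - 2*I), (m + 4)*(m - 2*I)) = m - 2*I
(4) = gcd((b - 8)*(b - 4), (b - 8)*(b + 2*l)) = b - 8
(5) = gcd((q - 6)*(q - 2)*(q + 6), (q - 3)*(q - 2)) = q - 2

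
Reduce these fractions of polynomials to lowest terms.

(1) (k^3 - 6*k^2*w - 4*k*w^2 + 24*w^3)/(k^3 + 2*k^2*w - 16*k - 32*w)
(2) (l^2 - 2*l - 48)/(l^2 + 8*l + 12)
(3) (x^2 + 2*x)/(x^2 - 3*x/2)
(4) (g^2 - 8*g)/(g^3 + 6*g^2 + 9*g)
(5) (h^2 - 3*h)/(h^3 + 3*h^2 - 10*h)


(1) = (k^2 - 8*k*w + 12*w^2)/(k^2 - 16)
(2) = (l - 8)/(l + 2)
(3) = (2*x + 4)/(2*x - 3)
(4) = (g - 8)/(g^2 + 6*g + 9)
(5) = (h - 3)/(h^2 + 3*h - 10)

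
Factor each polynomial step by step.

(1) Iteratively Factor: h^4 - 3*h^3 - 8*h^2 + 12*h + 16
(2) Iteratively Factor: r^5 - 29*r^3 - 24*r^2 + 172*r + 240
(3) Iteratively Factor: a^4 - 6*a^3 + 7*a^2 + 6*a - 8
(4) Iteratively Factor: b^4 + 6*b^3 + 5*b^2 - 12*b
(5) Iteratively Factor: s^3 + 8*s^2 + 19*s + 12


(1) = (h - 4)*(h^3 + h^2 - 4*h - 4) = (h - 4)*(h + 1)*(h^2 - 4) = (h - 4)*(h - 2)*(h + 1)*(h + 2)
(2) = (r - 5)*(r^4 + 5*r^3 - 4*r^2 - 44*r - 48) = (r - 5)*(r + 2)*(r^3 + 3*r^2 - 10*r - 24) = (r - 5)*(r + 2)*(r + 4)*(r^2 - r - 6) = (r - 5)*(r + 2)^2*(r + 4)*(r - 3)
(3) = (a - 4)*(a^3 - 2*a^2 - a + 2) = (a - 4)*(a - 1)*(a^2 - a - 2) = (a - 4)*(a - 2)*(a - 1)*(a + 1)
(4) = (b)*(b^3 + 6*b^2 + 5*b - 12) = b*(b - 1)*(b^2 + 7*b + 12) = b*(b - 1)*(b + 3)*(b + 4)
(5) = (s + 1)*(s^2 + 7*s + 12) = (s + 1)*(s + 3)*(s + 4)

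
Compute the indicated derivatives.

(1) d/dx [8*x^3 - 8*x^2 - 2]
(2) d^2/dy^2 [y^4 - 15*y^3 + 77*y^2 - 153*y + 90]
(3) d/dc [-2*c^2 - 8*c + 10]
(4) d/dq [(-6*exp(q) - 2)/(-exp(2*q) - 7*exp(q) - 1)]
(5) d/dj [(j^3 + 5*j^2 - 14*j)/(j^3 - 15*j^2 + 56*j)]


(1) = 8*x*(3*x - 2)
(2) = 12*y^2 - 90*y + 154
(3) = -4*c - 8
(4) = 2*(-(2*exp(q) + 7)*(3*exp(q) + 1) + 3*exp(2*q) + 21*exp(q) + 3)*exp(q)/(exp(2*q) + 7*exp(q) + 1)^2
(5) = 10*(-2*j^2 + 14*j + 7)/(j^4 - 30*j^3 + 337*j^2 - 1680*j + 3136)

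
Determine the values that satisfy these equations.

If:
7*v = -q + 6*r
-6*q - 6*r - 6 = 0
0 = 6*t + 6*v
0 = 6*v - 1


Then:
q = -43/42
r = 1/42
t = -1/6
v = 1/6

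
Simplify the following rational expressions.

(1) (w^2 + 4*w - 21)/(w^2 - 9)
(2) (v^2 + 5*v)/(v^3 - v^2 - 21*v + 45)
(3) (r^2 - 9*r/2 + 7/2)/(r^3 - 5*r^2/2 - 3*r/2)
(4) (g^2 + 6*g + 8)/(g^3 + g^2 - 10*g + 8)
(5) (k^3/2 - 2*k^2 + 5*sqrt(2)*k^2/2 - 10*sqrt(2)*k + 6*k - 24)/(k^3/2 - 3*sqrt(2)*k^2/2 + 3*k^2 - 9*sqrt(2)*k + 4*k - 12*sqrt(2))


(1) = (w + 7)/(w + 3)
(2) = v/(v^2 - 6*v + 9)
(3) = (2*r^2 - 9*r + 7)/(2*r^3 - 5*r^2 - 3*r)
(4) = (g + 2)/(g^2 - 3*g + 2)
(5) = (2*k^3 + k^2*(-8 + 10*sqrt(2)) + k*(24 - 40*sqrt(2)) - 96)/(2*k^3 + k^2*(12 - 6*sqrt(2)) + k*(16 - 36*sqrt(2)) - 48*sqrt(2))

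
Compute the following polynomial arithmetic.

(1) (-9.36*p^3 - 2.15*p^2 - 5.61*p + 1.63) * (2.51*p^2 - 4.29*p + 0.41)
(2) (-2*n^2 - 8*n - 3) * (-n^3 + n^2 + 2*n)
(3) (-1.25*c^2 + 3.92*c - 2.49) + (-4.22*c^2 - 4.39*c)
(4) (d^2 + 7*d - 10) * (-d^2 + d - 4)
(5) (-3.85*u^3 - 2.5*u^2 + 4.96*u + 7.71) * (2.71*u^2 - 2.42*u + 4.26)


(1) = -23.4936*p^5 + 34.7579*p^4 - 8.6952*p^3 + 27.2767*p^2 - 9.2928*p + 0.6683
(2) = 2*n^5 + 6*n^4 - 9*n^3 - 19*n^2 - 6*n
(3) = -5.47*c^2 - 0.47*c - 2.49
(4) = -d^4 - 6*d^3 + 13*d^2 - 38*d + 40
(5) = -10.4335*u^5 + 2.542*u^4 + 3.0906*u^3 - 1.7591*u^2 + 2.4714*u + 32.8446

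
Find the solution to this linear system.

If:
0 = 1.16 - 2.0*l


Then:
l = 0.58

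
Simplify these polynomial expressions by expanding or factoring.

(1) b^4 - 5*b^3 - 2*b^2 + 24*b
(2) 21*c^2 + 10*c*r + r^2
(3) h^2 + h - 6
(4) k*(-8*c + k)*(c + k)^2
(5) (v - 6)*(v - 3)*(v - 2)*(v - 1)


(1) = b*(b - 4)*(b - 3)*(b + 2)
(2) = (3*c + r)*(7*c + r)
(3) = (h - 2)*(h + 3)
(4) = -8*c^3*k - 15*c^2*k^2 - 6*c*k^3 + k^4
(5) = v^4 - 12*v^3 + 47*v^2 - 72*v + 36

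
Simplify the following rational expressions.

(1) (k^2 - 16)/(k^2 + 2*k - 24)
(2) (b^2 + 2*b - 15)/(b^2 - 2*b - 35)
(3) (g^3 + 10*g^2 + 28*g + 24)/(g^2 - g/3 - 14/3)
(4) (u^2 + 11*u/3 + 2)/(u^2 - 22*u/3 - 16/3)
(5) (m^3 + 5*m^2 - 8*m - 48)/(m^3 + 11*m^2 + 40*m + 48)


(1) = (k + 4)/(k + 6)
(2) = (b - 3)/(b - 7)
(3) = (3*g^2 + 24*g + 36)/(3*g - 7)
(4) = (u + 3)/(u - 8)
(5) = (m - 3)/(m + 3)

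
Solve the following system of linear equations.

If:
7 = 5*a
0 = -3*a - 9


Then:
No Solution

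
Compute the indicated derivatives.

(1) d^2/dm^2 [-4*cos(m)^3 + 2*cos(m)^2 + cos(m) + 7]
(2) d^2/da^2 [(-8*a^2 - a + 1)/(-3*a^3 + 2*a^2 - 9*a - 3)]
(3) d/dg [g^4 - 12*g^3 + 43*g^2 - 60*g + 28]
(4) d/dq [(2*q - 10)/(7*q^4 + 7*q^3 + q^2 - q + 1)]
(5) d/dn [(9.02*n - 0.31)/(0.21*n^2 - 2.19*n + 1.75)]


(1) = 2*cos(m) - 4*cos(2*m) + 9*cos(3*m)
(2) = 2*(72*a^6 + 27*a^5 - 720*a^4 - 335*a^3 - 3*a^2 + 99*a - 42)/(27*a^9 - 54*a^8 + 279*a^7 - 251*a^6 + 729*a^5 + 36*a^4 + 486*a^3 + 675*a^2 + 243*a + 27)
(3) = 4*g^3 - 36*g^2 + 86*g - 60
(4) = 2*(-21*q^4 + 126*q^3 + 104*q^2 + 10*q - 4)/(49*q^8 + 98*q^7 + 63*q^6 + q^4 + 12*q^3 + 3*q^2 - 2*q + 1)
(5) = (-1.8942*n^2 + 0.1302*n + 15.1061)/(0.0441*n^4 - 0.9198*n^3 + 5.5311*n^2 - 7.665*n + 3.0625)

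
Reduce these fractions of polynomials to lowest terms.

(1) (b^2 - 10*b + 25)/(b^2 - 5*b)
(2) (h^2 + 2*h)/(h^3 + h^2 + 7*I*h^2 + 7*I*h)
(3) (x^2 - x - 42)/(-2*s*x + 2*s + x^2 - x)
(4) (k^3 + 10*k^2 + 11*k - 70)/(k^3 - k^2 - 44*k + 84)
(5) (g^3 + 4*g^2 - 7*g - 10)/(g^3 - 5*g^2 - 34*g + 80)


(1) = (b - 5)/b
(2) = (h + 2)/(h^2 + h*(1 + 7*I) + 7*I)
(3) = (x^2 - x - 42)/(-2*s*x + 2*s + x^2 - x)
(4) = (k + 5)/(k - 6)
(5) = (g + 1)/(g - 8)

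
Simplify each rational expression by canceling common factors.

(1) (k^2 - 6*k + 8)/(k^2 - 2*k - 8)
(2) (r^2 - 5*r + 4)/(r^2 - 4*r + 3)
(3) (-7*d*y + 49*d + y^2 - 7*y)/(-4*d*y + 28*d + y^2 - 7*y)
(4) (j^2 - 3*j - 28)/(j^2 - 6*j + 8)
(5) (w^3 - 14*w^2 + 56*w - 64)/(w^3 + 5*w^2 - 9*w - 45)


(1) = (k - 2)/(k + 2)
(2) = (r - 4)/(r - 3)
(3) = (-7*d + y)/(-4*d + y)
(4) = (j^2 - 3*j - 28)/(j^2 - 6*j + 8)
(5) = (w^3 - 14*w^2 + 56*w - 64)/(w^3 + 5*w^2 - 9*w - 45)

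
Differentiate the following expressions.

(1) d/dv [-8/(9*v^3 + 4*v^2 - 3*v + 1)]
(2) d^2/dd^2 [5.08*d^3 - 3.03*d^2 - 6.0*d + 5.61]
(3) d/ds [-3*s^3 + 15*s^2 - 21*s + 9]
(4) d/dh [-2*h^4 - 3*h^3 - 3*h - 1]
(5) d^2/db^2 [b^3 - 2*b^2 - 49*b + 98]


(1) = 8*(27*v^2 + 8*v - 3)/(9*v^3 + 4*v^2 - 3*v + 1)^2
(2) = 30.48*d - 6.06
(3) = -9*s^2 + 30*s - 21
(4) = -8*h^3 - 9*h^2 - 3
(5) = 6*b - 4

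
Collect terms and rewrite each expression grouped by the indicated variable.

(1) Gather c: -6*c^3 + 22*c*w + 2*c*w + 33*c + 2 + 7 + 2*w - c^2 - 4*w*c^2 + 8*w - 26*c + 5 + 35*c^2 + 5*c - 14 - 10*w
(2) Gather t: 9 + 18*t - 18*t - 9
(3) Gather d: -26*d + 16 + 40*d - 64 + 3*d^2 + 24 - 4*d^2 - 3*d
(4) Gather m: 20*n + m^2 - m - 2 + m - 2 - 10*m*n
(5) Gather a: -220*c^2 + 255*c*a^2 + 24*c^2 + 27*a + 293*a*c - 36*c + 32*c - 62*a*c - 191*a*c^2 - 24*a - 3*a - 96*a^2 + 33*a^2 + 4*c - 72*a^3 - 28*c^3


(1) = -6*c^3 + c^2*(34 - 4*w) + c*(24*w + 12)
(2) = 0
(3) = -d^2 + 11*d - 24
(4) = m^2 - 10*m*n + 20*n - 4
(5) = -72*a^3 + a^2*(255*c - 63) + a*(-191*c^2 + 231*c) - 28*c^3 - 196*c^2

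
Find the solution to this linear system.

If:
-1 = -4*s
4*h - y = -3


Then:
h = y/4 - 3/4
s = 1/4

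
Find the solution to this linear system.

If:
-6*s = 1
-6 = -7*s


Then:
No Solution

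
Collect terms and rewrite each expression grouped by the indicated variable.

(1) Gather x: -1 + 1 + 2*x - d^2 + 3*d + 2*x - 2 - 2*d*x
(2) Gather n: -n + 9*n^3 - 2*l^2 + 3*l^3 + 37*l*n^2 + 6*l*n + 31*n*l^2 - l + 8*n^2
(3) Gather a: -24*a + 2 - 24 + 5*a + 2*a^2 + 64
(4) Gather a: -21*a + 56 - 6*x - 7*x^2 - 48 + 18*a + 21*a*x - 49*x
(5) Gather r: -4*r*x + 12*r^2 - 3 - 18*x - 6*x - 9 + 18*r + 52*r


(1) = -d^2 + 3*d + x*(4 - 2*d) - 2
(2) = 3*l^3 - 2*l^2 - l + 9*n^3 + n^2*(37*l + 8) + n*(31*l^2 + 6*l - 1)
(3) = 2*a^2 - 19*a + 42
(4) = a*(21*x - 3) - 7*x^2 - 55*x + 8
(5) = 12*r^2 + r*(70 - 4*x) - 24*x - 12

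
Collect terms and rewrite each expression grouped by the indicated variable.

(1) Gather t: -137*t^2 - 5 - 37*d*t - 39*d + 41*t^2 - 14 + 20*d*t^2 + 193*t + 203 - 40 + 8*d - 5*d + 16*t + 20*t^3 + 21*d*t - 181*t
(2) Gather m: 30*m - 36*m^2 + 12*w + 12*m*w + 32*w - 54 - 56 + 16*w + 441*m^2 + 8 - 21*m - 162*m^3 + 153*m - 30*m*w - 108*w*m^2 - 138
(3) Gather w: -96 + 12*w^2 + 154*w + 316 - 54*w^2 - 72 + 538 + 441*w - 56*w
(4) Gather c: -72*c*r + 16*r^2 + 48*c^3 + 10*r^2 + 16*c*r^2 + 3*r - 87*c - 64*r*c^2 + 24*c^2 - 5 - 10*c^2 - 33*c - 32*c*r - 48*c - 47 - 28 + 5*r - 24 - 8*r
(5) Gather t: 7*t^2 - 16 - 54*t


(1) = -36*d + 20*t^3 + t^2*(20*d - 96) + t*(28 - 16*d) + 144
(2) = -162*m^3 + m^2*(405 - 108*w) + m*(162 - 18*w) + 60*w - 240
(3) = -42*w^2 + 539*w + 686
(4) = 48*c^3 + c^2*(14 - 64*r) + c*(16*r^2 - 104*r - 168) + 26*r^2 - 104
(5) = 7*t^2 - 54*t - 16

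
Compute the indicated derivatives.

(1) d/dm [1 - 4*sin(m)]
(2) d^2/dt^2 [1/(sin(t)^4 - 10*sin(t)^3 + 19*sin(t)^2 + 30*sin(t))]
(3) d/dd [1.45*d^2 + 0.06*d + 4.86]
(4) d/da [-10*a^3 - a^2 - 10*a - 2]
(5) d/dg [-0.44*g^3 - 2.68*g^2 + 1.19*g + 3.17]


(1) = -4*cos(m)
(2) = 2*(-8*sin(t)^4 + 123*sin(t)^3 - 677*sin(t)^2 + 1587*sin(t) - 1238 - 1077/sin(t) + 810/sin(t)^2 + 900/sin(t)^3)/((sin(t) - 6)^3*(sin(t) - 5)^3*(sin(t) + 1)^2)
(3) = 2.9*d + 0.06
(4) = -30*a^2 - 2*a - 10
(5) = -1.32*g^2 - 5.36*g + 1.19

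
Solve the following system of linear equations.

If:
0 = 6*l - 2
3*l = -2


Then:
No Solution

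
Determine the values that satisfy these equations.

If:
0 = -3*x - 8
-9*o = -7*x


Then:
o = -56/27
x = -8/3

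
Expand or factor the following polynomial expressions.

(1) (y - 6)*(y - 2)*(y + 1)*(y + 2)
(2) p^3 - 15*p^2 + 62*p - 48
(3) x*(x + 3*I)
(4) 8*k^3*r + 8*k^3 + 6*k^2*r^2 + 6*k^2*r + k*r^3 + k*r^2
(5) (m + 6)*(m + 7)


(1) = y^4 - 5*y^3 - 10*y^2 + 20*y + 24
(2) = (p - 8)*(p - 6)*(p - 1)
(3) = x^2 + 3*I*x
(4) = (2*k + r)*(4*k + r)*(k*r + k)
(5) = m^2 + 13*m + 42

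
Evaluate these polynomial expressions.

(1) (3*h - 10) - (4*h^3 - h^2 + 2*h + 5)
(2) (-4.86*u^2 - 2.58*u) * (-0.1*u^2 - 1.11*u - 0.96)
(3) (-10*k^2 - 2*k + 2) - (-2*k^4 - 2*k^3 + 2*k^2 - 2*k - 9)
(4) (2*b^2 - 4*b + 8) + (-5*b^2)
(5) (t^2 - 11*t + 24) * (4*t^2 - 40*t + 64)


(1) = -4*h^3 + h^2 + h - 15
(2) = 0.486*u^4 + 5.6526*u^3 + 7.5294*u^2 + 2.4768*u
(3) = 2*k^4 + 2*k^3 - 12*k^2 + 11
(4) = -3*b^2 - 4*b + 8
(5) = 4*t^4 - 84*t^3 + 600*t^2 - 1664*t + 1536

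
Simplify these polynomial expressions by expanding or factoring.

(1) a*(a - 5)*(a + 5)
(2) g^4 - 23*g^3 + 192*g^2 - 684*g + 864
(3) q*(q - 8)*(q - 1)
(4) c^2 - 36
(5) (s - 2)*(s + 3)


(1) = a^3 - 25*a
(2) = (g - 8)*(g - 6)^2*(g - 3)
(3) = q^3 - 9*q^2 + 8*q
(4) = (c - 6)*(c + 6)
(5) = s^2 + s - 6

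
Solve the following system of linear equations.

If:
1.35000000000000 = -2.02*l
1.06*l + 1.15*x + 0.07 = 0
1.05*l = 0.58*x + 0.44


Then:
No Solution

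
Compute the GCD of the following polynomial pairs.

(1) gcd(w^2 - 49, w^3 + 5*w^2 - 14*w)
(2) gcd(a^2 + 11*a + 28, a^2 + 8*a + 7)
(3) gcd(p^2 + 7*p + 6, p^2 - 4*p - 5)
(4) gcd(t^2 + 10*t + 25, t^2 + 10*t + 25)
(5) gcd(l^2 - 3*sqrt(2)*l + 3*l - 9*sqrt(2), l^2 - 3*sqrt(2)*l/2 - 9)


(1) = gcd((w - 7)*(w + 7), w*(w - 2)*(w + 7)) = w + 7
(2) = a + 7
(3) = gcd((p + 1)*(p + 6), (p - 5)*(p + 1)) = p + 1
(4) = t^2 + 10*t + 25
(5) = l - 3*sqrt(2)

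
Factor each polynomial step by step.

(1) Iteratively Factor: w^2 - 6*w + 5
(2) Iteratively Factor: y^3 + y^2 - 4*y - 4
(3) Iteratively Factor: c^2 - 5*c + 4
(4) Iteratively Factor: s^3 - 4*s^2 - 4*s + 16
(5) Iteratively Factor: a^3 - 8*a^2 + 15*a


(1) = (w - 1)*(w - 5)
(2) = (y + 2)*(y^2 - y - 2) = (y + 1)*(y + 2)*(y - 2)
(3) = (c - 1)*(c - 4)
(4) = (s - 4)*(s^2 - 4) = (s - 4)*(s + 2)*(s - 2)
(5) = (a - 3)*(a^2 - 5*a) = a*(a - 3)*(a - 5)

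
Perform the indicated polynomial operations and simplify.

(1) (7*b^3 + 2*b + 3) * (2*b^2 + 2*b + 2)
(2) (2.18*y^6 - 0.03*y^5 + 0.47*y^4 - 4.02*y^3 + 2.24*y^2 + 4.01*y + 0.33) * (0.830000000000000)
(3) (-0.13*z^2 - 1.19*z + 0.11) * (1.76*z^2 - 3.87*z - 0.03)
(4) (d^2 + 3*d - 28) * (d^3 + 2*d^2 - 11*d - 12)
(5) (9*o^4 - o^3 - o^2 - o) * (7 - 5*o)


(1) = 14*b^5 + 14*b^4 + 18*b^3 + 10*b^2 + 10*b + 6
(2) = 1.8094*y^6 - 0.0249*y^5 + 0.3901*y^4 - 3.3366*y^3 + 1.8592*y^2 + 3.3283*y + 0.2739
(3) = -0.2288*z^4 - 1.5913*z^3 + 4.8028*z^2 - 0.39*z - 0.0033
(4) = d^5 + 5*d^4 - 33*d^3 - 101*d^2 + 272*d + 336
(5) = -45*o^5 + 68*o^4 - 2*o^3 - 2*o^2 - 7*o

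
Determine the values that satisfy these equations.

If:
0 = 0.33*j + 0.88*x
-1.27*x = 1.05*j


Then:
j = 0.00
x = 0.00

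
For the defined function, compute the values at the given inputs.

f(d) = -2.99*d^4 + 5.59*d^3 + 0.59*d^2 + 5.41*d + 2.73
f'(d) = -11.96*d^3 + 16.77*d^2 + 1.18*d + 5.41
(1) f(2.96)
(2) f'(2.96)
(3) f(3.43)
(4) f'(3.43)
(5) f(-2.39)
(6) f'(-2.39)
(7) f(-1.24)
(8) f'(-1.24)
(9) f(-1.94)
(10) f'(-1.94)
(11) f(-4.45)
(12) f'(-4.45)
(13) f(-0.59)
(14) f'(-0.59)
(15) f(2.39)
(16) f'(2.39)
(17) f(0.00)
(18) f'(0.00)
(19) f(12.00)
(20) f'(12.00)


(1) = -60.64
(2) = -154.34
(3) = -160.05
(4) = -275.87
(5) = -180.70
(6) = 261.66
(7) = -20.80
(8) = 52.54
(9) = -88.71
(10) = 153.56
(11) = -1674.75
(12) = 1386.18
(13) = -1.77
(14) = 13.01
(15) = -2.21
(16) = -59.25
(17) = 2.73
(18) = 5.41
(19) = -52188.51
(20) = -18232.43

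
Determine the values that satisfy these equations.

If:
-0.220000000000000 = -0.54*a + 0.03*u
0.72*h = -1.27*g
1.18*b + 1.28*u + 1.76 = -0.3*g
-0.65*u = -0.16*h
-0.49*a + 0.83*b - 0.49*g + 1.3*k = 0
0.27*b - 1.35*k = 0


Then:
a = 0.59
b = -3.13
g = -7.55
h = 13.31
k = -0.63
u = 3.28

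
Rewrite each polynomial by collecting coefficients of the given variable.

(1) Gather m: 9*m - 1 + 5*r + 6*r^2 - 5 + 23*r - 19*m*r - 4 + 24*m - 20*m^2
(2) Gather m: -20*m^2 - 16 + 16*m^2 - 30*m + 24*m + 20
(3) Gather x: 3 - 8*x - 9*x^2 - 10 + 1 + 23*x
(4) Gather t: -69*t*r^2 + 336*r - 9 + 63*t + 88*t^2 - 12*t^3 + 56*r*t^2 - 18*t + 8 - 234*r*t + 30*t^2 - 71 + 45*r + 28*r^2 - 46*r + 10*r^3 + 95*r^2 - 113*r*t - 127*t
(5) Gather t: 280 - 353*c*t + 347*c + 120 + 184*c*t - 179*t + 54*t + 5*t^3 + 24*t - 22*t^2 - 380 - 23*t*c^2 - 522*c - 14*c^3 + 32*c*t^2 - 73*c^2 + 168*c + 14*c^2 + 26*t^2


(1) = -20*m^2 + m*(33 - 19*r) + 6*r^2 + 28*r - 10
(2) = -4*m^2 - 6*m + 4
(3) = -9*x^2 + 15*x - 6
(4) = 10*r^3 + 123*r^2 + 335*r - 12*t^3 + t^2*(56*r + 118) + t*(-69*r^2 - 347*r - 82) - 72
(5) = -14*c^3 - 59*c^2 - 7*c + 5*t^3 + t^2*(32*c + 4) + t*(-23*c^2 - 169*c - 101) + 20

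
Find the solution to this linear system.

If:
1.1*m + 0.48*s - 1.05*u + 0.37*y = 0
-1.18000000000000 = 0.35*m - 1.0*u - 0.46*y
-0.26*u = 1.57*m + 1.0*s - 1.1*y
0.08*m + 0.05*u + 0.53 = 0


Then:
m = -5.88
s = 10.31
u = -1.20
y = 0.70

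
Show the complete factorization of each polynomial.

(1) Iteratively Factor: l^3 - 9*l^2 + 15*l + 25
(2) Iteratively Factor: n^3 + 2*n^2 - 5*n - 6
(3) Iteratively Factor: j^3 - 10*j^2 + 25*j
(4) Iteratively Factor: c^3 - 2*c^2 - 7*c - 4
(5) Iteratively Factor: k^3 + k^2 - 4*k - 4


(1) = (l + 1)*(l^2 - 10*l + 25) = (l - 5)*(l + 1)*(l - 5)
(2) = (n + 1)*(n^2 + n - 6) = (n - 2)*(n + 1)*(n + 3)
(3) = (j - 5)*(j^2 - 5*j) = j*(j - 5)*(j - 5)
(4) = (c + 1)*(c^2 - 3*c - 4) = (c + 1)^2*(c - 4)
(5) = (k + 1)*(k^2 - 4) = (k + 1)*(k + 2)*(k - 2)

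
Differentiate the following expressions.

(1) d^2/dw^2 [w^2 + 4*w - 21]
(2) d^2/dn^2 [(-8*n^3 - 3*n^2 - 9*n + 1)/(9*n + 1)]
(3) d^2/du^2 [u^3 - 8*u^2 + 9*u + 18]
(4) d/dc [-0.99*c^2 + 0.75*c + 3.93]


(1) = 2
(2) = 6*(-216*n^3 - 72*n^2 - 8*n + 53)/(729*n^3 + 243*n^2 + 27*n + 1)
(3) = 6*u - 16
(4) = 0.75 - 1.98*c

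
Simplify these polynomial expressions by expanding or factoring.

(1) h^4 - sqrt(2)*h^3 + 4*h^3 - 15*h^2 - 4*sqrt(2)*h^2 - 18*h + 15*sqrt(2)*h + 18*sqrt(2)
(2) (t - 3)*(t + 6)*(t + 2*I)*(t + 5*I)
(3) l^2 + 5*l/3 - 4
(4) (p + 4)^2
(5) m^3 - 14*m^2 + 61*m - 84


(1) = (h - 3)*(h + 1)*(h + 6)*(h - sqrt(2))
(2) = t^4 + 3*t^3 + 7*I*t^3 - 28*t^2 + 21*I*t^2 - 30*t - 126*I*t + 180
(3) = (l - 4/3)*(l + 3)
(4) = p^2 + 8*p + 16
(5) = (m - 7)*(m - 4)*(m - 3)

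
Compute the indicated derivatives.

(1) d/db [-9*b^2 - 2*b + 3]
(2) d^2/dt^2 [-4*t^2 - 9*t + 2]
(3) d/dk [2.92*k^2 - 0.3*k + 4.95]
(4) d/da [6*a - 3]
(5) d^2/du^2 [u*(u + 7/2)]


(1) = -18*b - 2
(2) = -8
(3) = 5.84*k - 0.3
(4) = 6
(5) = 2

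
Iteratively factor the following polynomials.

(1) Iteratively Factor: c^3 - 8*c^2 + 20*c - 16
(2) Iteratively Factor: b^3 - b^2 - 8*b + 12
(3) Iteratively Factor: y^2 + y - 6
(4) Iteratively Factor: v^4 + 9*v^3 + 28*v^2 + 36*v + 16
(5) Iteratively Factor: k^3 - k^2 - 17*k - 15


(1) = (c - 4)*(c^2 - 4*c + 4) = (c - 4)*(c - 2)*(c - 2)
(2) = (b - 2)*(b^2 + b - 6) = (b - 2)*(b + 3)*(b - 2)
(3) = (y + 3)*(y - 2)
(4) = (v + 2)*(v^3 + 7*v^2 + 14*v + 8) = (v + 2)^2*(v^2 + 5*v + 4) = (v + 2)^2*(v + 4)*(v + 1)
(5) = (k - 5)*(k^2 + 4*k + 3) = (k - 5)*(k + 1)*(k + 3)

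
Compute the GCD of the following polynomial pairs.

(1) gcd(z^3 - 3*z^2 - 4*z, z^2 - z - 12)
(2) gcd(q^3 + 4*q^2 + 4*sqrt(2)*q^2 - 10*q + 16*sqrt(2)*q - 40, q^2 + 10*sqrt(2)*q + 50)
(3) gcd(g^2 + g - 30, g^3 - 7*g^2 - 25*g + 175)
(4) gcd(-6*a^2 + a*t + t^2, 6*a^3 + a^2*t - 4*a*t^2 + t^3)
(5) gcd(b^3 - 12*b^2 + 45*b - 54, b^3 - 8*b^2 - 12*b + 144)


(1) = z - 4
(2) = gcd((q + 4)*(q - sqrt(2))*(q + 5*sqrt(2)), (q + 5*sqrt(2))^2) = q + 5*sqrt(2)
(3) = g - 5
(4) = gcd((-2*a + t)*(3*a + t), (-3*a + t)*(-2*a + t)*(a + t)) = -2*a + t
(5) = gcd((b - 6)*(b - 3)^2, (b - 6)^2*(b + 4)) = b - 6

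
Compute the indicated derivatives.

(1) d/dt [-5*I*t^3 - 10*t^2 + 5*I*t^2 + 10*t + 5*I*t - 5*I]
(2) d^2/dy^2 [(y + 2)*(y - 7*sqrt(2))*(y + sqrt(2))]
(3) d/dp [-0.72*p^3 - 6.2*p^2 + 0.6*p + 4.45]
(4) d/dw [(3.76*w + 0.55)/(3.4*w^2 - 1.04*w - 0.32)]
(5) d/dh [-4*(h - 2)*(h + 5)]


(1) = -15*I*t^2 + 10*t*(-2 + I) + 10 + 5*I
(2) = 6*y - 12*sqrt(2) + 4
(3) = -2.16*p^2 - 12.4*p + 0.6
(4) = (12.784*w^2 - 3.9104*w - (3.76*w + 0.55)*(6.8*w - 1.04) - 1.2032)/(-3.4*w^2 + 1.04*w + 0.32)^2
(5) = -8*h - 12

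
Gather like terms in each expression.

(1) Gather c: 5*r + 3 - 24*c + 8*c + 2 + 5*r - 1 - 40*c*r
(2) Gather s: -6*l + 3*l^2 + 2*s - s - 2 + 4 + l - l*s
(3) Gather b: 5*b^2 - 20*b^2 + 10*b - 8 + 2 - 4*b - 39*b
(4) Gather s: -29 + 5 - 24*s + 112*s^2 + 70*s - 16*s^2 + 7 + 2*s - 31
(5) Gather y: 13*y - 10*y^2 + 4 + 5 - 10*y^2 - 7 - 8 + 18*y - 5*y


(1) = c*(-40*r - 16) + 10*r + 4
(2) = 3*l^2 - 5*l + s*(1 - l) + 2
(3) = -15*b^2 - 33*b - 6
(4) = 96*s^2 + 48*s - 48
(5) = -20*y^2 + 26*y - 6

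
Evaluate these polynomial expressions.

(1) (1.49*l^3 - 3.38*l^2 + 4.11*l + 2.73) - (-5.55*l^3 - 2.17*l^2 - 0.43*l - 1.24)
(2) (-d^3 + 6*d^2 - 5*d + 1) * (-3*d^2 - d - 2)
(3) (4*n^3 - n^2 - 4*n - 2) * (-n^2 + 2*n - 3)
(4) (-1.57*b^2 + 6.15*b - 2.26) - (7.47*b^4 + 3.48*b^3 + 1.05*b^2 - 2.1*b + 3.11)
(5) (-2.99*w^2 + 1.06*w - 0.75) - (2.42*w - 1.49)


(1) = 7.04*l^3 - 1.21*l^2 + 4.54*l + 3.97
(2) = 3*d^5 - 17*d^4 + 11*d^3 - 10*d^2 + 9*d - 2
(3) = -4*n^5 + 9*n^4 - 10*n^3 - 3*n^2 + 8*n + 6
(4) = -7.47*b^4 - 3.48*b^3 - 2.62*b^2 + 8.25*b - 5.37
(5) = -2.99*w^2 - 1.36*w + 0.74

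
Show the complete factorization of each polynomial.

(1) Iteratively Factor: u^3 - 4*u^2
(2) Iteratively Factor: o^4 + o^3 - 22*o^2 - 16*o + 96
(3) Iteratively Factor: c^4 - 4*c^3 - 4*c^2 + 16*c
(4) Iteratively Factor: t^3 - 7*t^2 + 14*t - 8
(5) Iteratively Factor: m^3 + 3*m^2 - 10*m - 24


(1) = (u)*(u^2 - 4*u) = u^2*(u - 4)
(2) = (o - 4)*(o^3 + 5*o^2 - 2*o - 24) = (o - 4)*(o + 3)*(o^2 + 2*o - 8) = (o - 4)*(o + 3)*(o + 4)*(o - 2)
(3) = (c - 4)*(c^3 - 4*c) = (c - 4)*(c + 2)*(c^2 - 2*c) = c*(c - 4)*(c + 2)*(c - 2)
(4) = (t - 2)*(t^2 - 5*t + 4) = (t - 2)*(t - 1)*(t - 4)
(5) = (m + 2)*(m^2 + m - 12) = (m - 3)*(m + 2)*(m + 4)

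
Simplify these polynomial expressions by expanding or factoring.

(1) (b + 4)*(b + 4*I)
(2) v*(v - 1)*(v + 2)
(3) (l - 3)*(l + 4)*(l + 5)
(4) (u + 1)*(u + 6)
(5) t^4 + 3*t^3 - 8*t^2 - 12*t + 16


(1) = b^2 + 4*b + 4*I*b + 16*I
(2) = v^3 + v^2 - 2*v
(3) = l^3 + 6*l^2 - 7*l - 60
(4) = u^2 + 7*u + 6
(5) = (t - 2)*(t - 1)*(t + 2)*(t + 4)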